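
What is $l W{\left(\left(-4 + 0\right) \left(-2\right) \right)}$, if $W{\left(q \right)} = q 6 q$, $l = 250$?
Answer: $96000$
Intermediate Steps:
$W{\left(q \right)} = 6 q^{2}$ ($W{\left(q \right)} = 6 q q = 6 q^{2}$)
$l W{\left(\left(-4 + 0\right) \left(-2\right) \right)} = 250 \cdot 6 \left(\left(-4 + 0\right) \left(-2\right)\right)^{2} = 250 \cdot 6 \left(\left(-4\right) \left(-2\right)\right)^{2} = 250 \cdot 6 \cdot 8^{2} = 250 \cdot 6 \cdot 64 = 250 \cdot 384 = 96000$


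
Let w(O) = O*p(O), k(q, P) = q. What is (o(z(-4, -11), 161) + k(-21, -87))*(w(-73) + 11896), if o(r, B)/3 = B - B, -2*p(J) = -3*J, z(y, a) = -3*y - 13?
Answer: -835359/2 ≈ -4.1768e+5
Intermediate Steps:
z(y, a) = -13 - 3*y
p(J) = 3*J/2 (p(J) = -(-3)*J/2 = 3*J/2)
o(r, B) = 0 (o(r, B) = 3*(B - B) = 3*0 = 0)
w(O) = 3*O**2/2 (w(O) = O*(3*O/2) = 3*O**2/2)
(o(z(-4, -11), 161) + k(-21, -87))*(w(-73) + 11896) = (0 - 21)*((3/2)*(-73)**2 + 11896) = -21*((3/2)*5329 + 11896) = -21*(15987/2 + 11896) = -21*39779/2 = -835359/2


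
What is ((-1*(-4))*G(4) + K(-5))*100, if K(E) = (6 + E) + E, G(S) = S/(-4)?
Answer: -800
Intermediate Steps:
G(S) = -S/4 (G(S) = S*(-¼) = -S/4)
K(E) = 6 + 2*E
((-1*(-4))*G(4) + K(-5))*100 = ((-1*(-4))*(-¼*4) + (6 + 2*(-5)))*100 = (4*(-1) + (6 - 10))*100 = (-4 - 4)*100 = -8*100 = -800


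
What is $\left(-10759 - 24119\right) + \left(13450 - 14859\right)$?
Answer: $-36287$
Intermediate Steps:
$\left(-10759 - 24119\right) + \left(13450 - 14859\right) = -34878 + \left(13450 - 14859\right) = -34878 - 1409 = -36287$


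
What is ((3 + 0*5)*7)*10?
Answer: 210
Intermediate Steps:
((3 + 0*5)*7)*10 = ((3 + 0)*7)*10 = (3*7)*10 = 21*10 = 210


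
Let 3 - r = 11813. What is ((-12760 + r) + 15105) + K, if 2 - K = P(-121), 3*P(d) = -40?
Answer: -28349/3 ≈ -9449.7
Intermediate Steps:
P(d) = -40/3 (P(d) = (⅓)*(-40) = -40/3)
r = -11810 (r = 3 - 1*11813 = 3 - 11813 = -11810)
K = 46/3 (K = 2 - 1*(-40/3) = 2 + 40/3 = 46/3 ≈ 15.333)
((-12760 + r) + 15105) + K = ((-12760 - 11810) + 15105) + 46/3 = (-24570 + 15105) + 46/3 = -9465 + 46/3 = -28349/3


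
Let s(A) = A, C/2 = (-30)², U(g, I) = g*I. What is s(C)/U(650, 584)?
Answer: 9/1898 ≈ 0.0047418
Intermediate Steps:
U(g, I) = I*g
C = 1800 (C = 2*(-30)² = 2*900 = 1800)
s(C)/U(650, 584) = 1800/((584*650)) = 1800/379600 = 1800*(1/379600) = 9/1898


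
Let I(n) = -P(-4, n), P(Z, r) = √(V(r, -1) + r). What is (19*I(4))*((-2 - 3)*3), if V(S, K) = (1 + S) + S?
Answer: 285*√13 ≈ 1027.6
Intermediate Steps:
V(S, K) = 1 + 2*S
P(Z, r) = √(1 + 3*r) (P(Z, r) = √((1 + 2*r) + r) = √(1 + 3*r))
I(n) = -√(1 + 3*n)
(19*I(4))*((-2 - 3)*3) = (19*(-√(1 + 3*4)))*((-2 - 3)*3) = (19*(-√(1 + 12)))*(-5*3) = (19*(-√13))*(-15) = -19*√13*(-15) = 285*√13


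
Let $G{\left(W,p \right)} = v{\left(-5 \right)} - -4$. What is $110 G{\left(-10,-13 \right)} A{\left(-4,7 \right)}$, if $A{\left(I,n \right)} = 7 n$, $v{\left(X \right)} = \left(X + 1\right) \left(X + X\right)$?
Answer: $237160$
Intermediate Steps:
$v{\left(X \right)} = 2 X \left(1 + X\right)$ ($v{\left(X \right)} = \left(1 + X\right) 2 X = 2 X \left(1 + X\right)$)
$G{\left(W,p \right)} = 44$ ($G{\left(W,p \right)} = 2 \left(-5\right) \left(1 - 5\right) - -4 = 2 \left(-5\right) \left(-4\right) + 4 = 40 + 4 = 44$)
$110 G{\left(-10,-13 \right)} A{\left(-4,7 \right)} = 110 \cdot 44 \cdot 7 \cdot 7 = 4840 \cdot 49 = 237160$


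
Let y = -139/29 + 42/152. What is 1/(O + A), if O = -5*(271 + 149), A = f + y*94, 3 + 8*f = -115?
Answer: -2204/5596679 ≈ -0.00039381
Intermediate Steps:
f = -59/4 (f = -3/8 + (1/8)*(-115) = -3/8 - 115/8 = -59/4 ≈ -14.750)
y = -9955/2204 (y = -139*1/29 + 42*(1/152) = -139/29 + 21/76 = -9955/2204 ≈ -4.5168)
A = -968279/2204 (A = -59/4 - 9955/2204*94 = -59/4 - 467885/1102 = -968279/2204 ≈ -439.33)
O = -2100 (O = -5*420 = -2100)
1/(O + A) = 1/(-2100 - 968279/2204) = 1/(-5596679/2204) = -2204/5596679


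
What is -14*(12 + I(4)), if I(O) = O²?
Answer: -392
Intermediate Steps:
-14*(12 + I(4)) = -14*(12 + 4²) = -14*(12 + 16) = -14*28 = -392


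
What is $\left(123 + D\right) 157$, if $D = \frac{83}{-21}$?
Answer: $\frac{392500}{21} \approx 18690.0$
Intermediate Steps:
$D = - \frac{83}{21}$ ($D = 83 \left(- \frac{1}{21}\right) = - \frac{83}{21} \approx -3.9524$)
$\left(123 + D\right) 157 = \left(123 - \frac{83}{21}\right) 157 = \frac{2500}{21} \cdot 157 = \frac{392500}{21}$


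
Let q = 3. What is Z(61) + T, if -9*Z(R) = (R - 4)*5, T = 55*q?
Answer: 400/3 ≈ 133.33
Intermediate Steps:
T = 165 (T = 55*3 = 165)
Z(R) = 20/9 - 5*R/9 (Z(R) = -(R - 4)*5/9 = -(-4 + R)*5/9 = -(-20 + 5*R)/9 = 20/9 - 5*R/9)
Z(61) + T = (20/9 - 5/9*61) + 165 = (20/9 - 305/9) + 165 = -95/3 + 165 = 400/3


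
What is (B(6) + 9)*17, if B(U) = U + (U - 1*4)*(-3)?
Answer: 153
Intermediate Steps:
B(U) = 12 - 2*U (B(U) = U + (U - 4)*(-3) = U + (-4 + U)*(-3) = U + (12 - 3*U) = 12 - 2*U)
(B(6) + 9)*17 = ((12 - 2*6) + 9)*17 = ((12 - 12) + 9)*17 = (0 + 9)*17 = 9*17 = 153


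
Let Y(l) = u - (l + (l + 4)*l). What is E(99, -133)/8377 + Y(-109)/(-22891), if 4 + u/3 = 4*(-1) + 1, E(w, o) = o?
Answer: 92093086/191757907 ≈ 0.48026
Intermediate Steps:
u = -21 (u = -12 + 3*(4*(-1) + 1) = -12 + 3*(-4 + 1) = -12 + 3*(-3) = -12 - 9 = -21)
Y(l) = -21 - l - l*(4 + l) (Y(l) = -21 - (l + (l + 4)*l) = -21 - (l + (4 + l)*l) = -21 - (l + l*(4 + l)) = -21 + (-l - l*(4 + l)) = -21 - l - l*(4 + l))
E(99, -133)/8377 + Y(-109)/(-22891) = -133/8377 + (-21 - 1*(-109)² - 5*(-109))/(-22891) = -133*1/8377 + (-21 - 1*11881 + 545)*(-1/22891) = -133/8377 + (-21 - 11881 + 545)*(-1/22891) = -133/8377 - 11357*(-1/22891) = -133/8377 + 11357/22891 = 92093086/191757907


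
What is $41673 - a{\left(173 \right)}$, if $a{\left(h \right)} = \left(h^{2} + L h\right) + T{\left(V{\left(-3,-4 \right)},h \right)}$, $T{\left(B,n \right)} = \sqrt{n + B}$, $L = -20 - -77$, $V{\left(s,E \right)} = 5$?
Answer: $1883 - \sqrt{178} \approx 1869.7$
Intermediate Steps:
$L = 57$ ($L = -20 + 77 = 57$)
$T{\left(B,n \right)} = \sqrt{B + n}$
$a{\left(h \right)} = h^{2} + \sqrt{5 + h} + 57 h$ ($a{\left(h \right)} = \left(h^{2} + 57 h\right) + \sqrt{5 + h} = h^{2} + \sqrt{5 + h} + 57 h$)
$41673 - a{\left(173 \right)} = 41673 - \left(173^{2} + \sqrt{5 + 173} + 57 \cdot 173\right) = 41673 - \left(29929 + \sqrt{178} + 9861\right) = 41673 - \left(39790 + \sqrt{178}\right) = 1883 - \sqrt{178}$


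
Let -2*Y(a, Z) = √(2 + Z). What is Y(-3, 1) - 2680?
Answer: -2680 - √3/2 ≈ -2680.9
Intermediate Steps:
Y(a, Z) = -√(2 + Z)/2
Y(-3, 1) - 2680 = -√(2 + 1)/2 - 2680 = -√3/2 - 2680 = -2680 - √3/2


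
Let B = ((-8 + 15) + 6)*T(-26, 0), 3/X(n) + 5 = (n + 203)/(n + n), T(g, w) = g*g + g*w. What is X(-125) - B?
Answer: -5835607/664 ≈ -8788.6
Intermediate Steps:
T(g, w) = g**2 + g*w
X(n) = 3/(-5 + (203 + n)/(2*n)) (X(n) = 3/(-5 + (n + 203)/(n + n)) = 3/(-5 + (203 + n)/((2*n))) = 3/(-5 + (203 + n)*(1/(2*n))) = 3/(-5 + (203 + n)/(2*n)))
B = 8788 (B = ((-8 + 15) + 6)*(-26*(-26 + 0)) = (7 + 6)*(-26*(-26)) = 13*676 = 8788)
X(-125) - B = -6*(-125)/(-203 + 9*(-125)) - 1*8788 = -6*(-125)/(-203 - 1125) - 8788 = -6*(-125)/(-1328) - 8788 = -6*(-125)*(-1/1328) - 8788 = -375/664 - 8788 = -5835607/664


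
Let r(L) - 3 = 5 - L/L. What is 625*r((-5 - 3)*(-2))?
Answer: 4375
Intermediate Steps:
r(L) = 7 (r(L) = 3 + (5 - L/L) = 3 + (5 - 1*1) = 3 + (5 - 1) = 3 + 4 = 7)
625*r((-5 - 3)*(-2)) = 625*7 = 4375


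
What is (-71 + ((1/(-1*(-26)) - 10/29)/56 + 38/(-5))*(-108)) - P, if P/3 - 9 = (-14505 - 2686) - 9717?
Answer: 614113327/7540 ≈ 81447.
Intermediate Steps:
P = -80697 (P = 27 + 3*((-14505 - 2686) - 9717) = 27 + 3*(-17191 - 9717) = 27 + 3*(-26908) = 27 - 80724 = -80697)
(-71 + ((1/(-1*(-26)) - 10/29)/56 + 38/(-5))*(-108)) - P = (-71 + ((1/(-1*(-26)) - 10/29)/56 + 38/(-5))*(-108)) - 1*(-80697) = (-71 + ((-1*(-1/26) - 10*1/29)*(1/56) + 38*(-⅕))*(-108)) + 80697 = (-71 + ((1/26 - 10/29)*(1/56) - 38/5)*(-108)) + 80697 = (-71 + (-231/754*1/56 - 38/5)*(-108)) + 80697 = (-71 + (-33/6032 - 38/5)*(-108)) + 80697 = (-71 - 229381/30160*(-108)) + 80697 = (-71 + 6193287/7540) + 80697 = 5657947/7540 + 80697 = 614113327/7540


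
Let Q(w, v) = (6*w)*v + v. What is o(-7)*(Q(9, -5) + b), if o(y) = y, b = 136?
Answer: 973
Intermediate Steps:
Q(w, v) = v + 6*v*w (Q(w, v) = 6*v*w + v = v + 6*v*w)
o(-7)*(Q(9, -5) + b) = -7*(-5*(1 + 6*9) + 136) = -7*(-5*(1 + 54) + 136) = -7*(-5*55 + 136) = -7*(-275 + 136) = -7*(-139) = 973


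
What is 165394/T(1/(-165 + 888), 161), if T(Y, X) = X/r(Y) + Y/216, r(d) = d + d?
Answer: 25829250192/9089211853 ≈ 2.8417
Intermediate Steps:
r(d) = 2*d
T(Y, X) = Y/216 + X/(2*Y) (T(Y, X) = X/((2*Y)) + Y/216 = X*(1/(2*Y)) + Y*(1/216) = X/(2*Y) + Y/216 = Y/216 + X/(2*Y))
165394/T(1/(-165 + 888), 161) = 165394/(1/(216*(-165 + 888)) + (½)*161/1/(-165 + 888)) = 165394/((1/216)/723 + (½)*161/1/723) = 165394/((1/216)*(1/723) + (½)*161/(1/723)) = 165394/(1/156168 + (½)*161*723) = 165394/(1/156168 + 116403/2) = 165394/(9089211853/156168) = 165394*(156168/9089211853) = 25829250192/9089211853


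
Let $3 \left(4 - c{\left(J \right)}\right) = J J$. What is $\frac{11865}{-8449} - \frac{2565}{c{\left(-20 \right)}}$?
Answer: $\frac{8630205}{468316} \approx 18.428$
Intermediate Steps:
$c{\left(J \right)} = 4 - \frac{J^{2}}{3}$ ($c{\left(J \right)} = 4 - \frac{J J}{3} = 4 - \frac{J^{2}}{3}$)
$\frac{11865}{-8449} - \frac{2565}{c{\left(-20 \right)}} = \frac{11865}{-8449} - \frac{2565}{4 - \frac{\left(-20\right)^{2}}{3}} = 11865 \left(- \frac{1}{8449}\right) - \frac{2565}{4 - \frac{400}{3}} = - \frac{1695}{1207} - \frac{2565}{4 - \frac{400}{3}} = - \frac{1695}{1207} - \frac{2565}{- \frac{388}{3}} = - \frac{1695}{1207} - - \frac{7695}{388} = - \frac{1695}{1207} + \frac{7695}{388} = \frac{8630205}{468316}$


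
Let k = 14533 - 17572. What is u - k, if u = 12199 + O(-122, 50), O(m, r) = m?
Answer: 15116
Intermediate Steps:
k = -3039
u = 12077 (u = 12199 - 122 = 12077)
u - k = 12077 - 1*(-3039) = 12077 + 3039 = 15116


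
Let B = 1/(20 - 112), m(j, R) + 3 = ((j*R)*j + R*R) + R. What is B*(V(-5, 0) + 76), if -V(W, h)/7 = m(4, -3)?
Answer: -17/4 ≈ -4.2500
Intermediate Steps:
m(j, R) = -3 + R + R**2 + R*j**2 (m(j, R) = -3 + (((j*R)*j + R*R) + R) = -3 + (((R*j)*j + R**2) + R) = -3 + ((R*j**2 + R**2) + R) = -3 + ((R**2 + R*j**2) + R) = -3 + (R + R**2 + R*j**2) = -3 + R + R**2 + R*j**2)
V(W, h) = 315 (V(W, h) = -7*(-3 - 3 + (-3)**2 - 3*4**2) = -7*(-3 - 3 + 9 - 3*16) = -7*(-3 - 3 + 9 - 48) = -7*(-45) = 315)
B = -1/92 (B = 1/(-92) = -1/92 ≈ -0.010870)
B*(V(-5, 0) + 76) = -(315 + 76)/92 = -1/92*391 = -17/4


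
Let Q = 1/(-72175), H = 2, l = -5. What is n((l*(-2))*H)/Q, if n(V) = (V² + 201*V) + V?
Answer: -320457000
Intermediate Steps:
n(V) = V² + 202*V
Q = -1/72175 ≈ -1.3855e-5
n((l*(-2))*H)/Q = ((-5*(-2)*2)*(202 - 5*(-2)*2))/(-1/72175) = ((10*2)*(202 + 10*2))*(-72175) = (20*(202 + 20))*(-72175) = (20*222)*(-72175) = 4440*(-72175) = -320457000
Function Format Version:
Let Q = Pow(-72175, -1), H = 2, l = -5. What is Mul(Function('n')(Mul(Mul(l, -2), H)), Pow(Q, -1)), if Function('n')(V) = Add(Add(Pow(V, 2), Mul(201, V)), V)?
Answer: -320457000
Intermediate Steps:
Function('n')(V) = Add(Pow(V, 2), Mul(202, V))
Q = Rational(-1, 72175) ≈ -1.3855e-5
Mul(Function('n')(Mul(Mul(l, -2), H)), Pow(Q, -1)) = Mul(Mul(Mul(Mul(-5, -2), 2), Add(202, Mul(Mul(-5, -2), 2))), Pow(Rational(-1, 72175), -1)) = Mul(Mul(Mul(10, 2), Add(202, Mul(10, 2))), -72175) = Mul(Mul(20, Add(202, 20)), -72175) = Mul(Mul(20, 222), -72175) = Mul(4440, -72175) = -320457000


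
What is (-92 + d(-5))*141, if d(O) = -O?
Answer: -12267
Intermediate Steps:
(-92 + d(-5))*141 = (-92 - 1*(-5))*141 = (-92 + 5)*141 = -87*141 = -12267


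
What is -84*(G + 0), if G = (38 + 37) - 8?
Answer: -5628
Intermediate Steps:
G = 67 (G = 75 - 8 = 67)
-84*(G + 0) = -84*(67 + 0) = -84*67 = -5628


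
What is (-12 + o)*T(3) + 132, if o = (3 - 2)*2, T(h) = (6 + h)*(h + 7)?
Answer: -768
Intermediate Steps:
T(h) = (6 + h)*(7 + h)
o = 2 (o = 1*2 = 2)
(-12 + o)*T(3) + 132 = (-12 + 2)*(42 + 3² + 13*3) + 132 = -10*(42 + 9 + 39) + 132 = -10*90 + 132 = -900 + 132 = -768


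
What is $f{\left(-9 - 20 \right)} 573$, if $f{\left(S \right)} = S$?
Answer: $-16617$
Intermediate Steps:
$f{\left(-9 - 20 \right)} 573 = \left(-9 - 20\right) 573 = \left(-29\right) 573 = -16617$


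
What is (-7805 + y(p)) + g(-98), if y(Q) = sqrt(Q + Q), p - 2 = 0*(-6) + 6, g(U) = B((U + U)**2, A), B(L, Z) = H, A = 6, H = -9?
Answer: -7810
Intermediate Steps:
B(L, Z) = -9
g(U) = -9
p = 8 (p = 2 + (0*(-6) + 6) = 2 + (0 + 6) = 2 + 6 = 8)
y(Q) = sqrt(2)*sqrt(Q) (y(Q) = sqrt(2*Q) = sqrt(2)*sqrt(Q))
(-7805 + y(p)) + g(-98) = (-7805 + sqrt(2)*sqrt(8)) - 9 = (-7805 + sqrt(2)*(2*sqrt(2))) - 9 = (-7805 + 4) - 9 = -7801 - 9 = -7810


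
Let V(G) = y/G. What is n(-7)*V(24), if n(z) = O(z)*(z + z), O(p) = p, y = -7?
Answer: -343/12 ≈ -28.583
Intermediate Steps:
V(G) = -7/G
n(z) = 2*z² (n(z) = z*(z + z) = z*(2*z) = 2*z²)
n(-7)*V(24) = (2*(-7)²)*(-7/24) = (2*49)*(-7*1/24) = 98*(-7/24) = -343/12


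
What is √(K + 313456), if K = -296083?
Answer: √17373 ≈ 131.81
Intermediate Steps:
√(K + 313456) = √(-296083 + 313456) = √17373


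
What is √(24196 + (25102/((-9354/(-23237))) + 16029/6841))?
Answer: 4*√5537987892509494569/31995357 ≈ 294.20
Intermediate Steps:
√(24196 + (25102/((-9354/(-23237))) + 16029/6841)) = √(24196 + (25102/((-9354*(-1/23237))) + 16029*(1/6841))) = √(24196 + (25102/(9354/23237) + 16029/6841)) = √(24196 + (25102*(23237/9354) + 16029/6841)) = √(24196 + (291647587/4677 + 16029/6841)) = √(24196 + 1995236110300/31995357) = √(2769395768272/31995357) = 4*√5537987892509494569/31995357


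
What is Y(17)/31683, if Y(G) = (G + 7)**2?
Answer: 192/10561 ≈ 0.018180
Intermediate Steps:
Y(G) = (7 + G)**2
Y(17)/31683 = (7 + 17)**2/31683 = 24**2*(1/31683) = 576*(1/31683) = 192/10561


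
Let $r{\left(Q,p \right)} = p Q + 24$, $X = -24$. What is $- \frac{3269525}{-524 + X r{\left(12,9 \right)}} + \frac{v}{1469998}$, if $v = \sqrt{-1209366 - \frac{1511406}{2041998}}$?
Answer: $\frac{3269525}{3692} + \frac{9 i \sqrt{1729342941637647}}{500288829334} \approx 885.57 + 0.0007481 i$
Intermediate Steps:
$r{\left(Q,p \right)} = 24 + Q p$ ($r{\left(Q,p \right)} = Q p + 24 = 24 + Q p$)
$v = \frac{9 i \sqrt{1729342941637647}}{340333}$ ($v = \sqrt{-1209366 - \frac{251901}{340333}} = \sqrt{- \frac{411587410779}{340333}} = \frac{9 i \sqrt{1729342941637647}}{340333} \approx 1099.7 i$)
$- \frac{3269525}{-524 + X r{\left(12,9 \right)}} + \frac{v}{1469998} = - \frac{3269525}{-524 - 24 \left(24 + 12 \cdot 9\right)} + \frac{\frac{9}{340333} i \sqrt{1729342941637647}}{1469998} = - \frac{3269525}{-524 - 24 \left(24 + 108\right)} + \frac{9 i \sqrt{1729342941637647}}{340333} \cdot \frac{1}{1469998} = - \frac{3269525}{-524 - 3168} + \frac{9 i \sqrt{1729342941637647}}{500288829334} = - \frac{3269525}{-3692} + \frac{9 i \sqrt{1729342941637647}}{500288829334} = \left(-3269525\right) \left(- \frac{1}{3692}\right) + \frac{9 i \sqrt{1729342941637647}}{500288829334} = \frac{3269525}{3692} + \frac{9 i \sqrt{1729342941637647}}{500288829334}$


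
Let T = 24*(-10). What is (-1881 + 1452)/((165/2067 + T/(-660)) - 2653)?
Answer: 1083797/6701242 ≈ 0.16173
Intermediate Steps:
T = -240
(-1881 + 1452)/((165/2067 + T/(-660)) - 2653) = (-1881 + 1452)/((165/2067 - 240/(-660)) - 2653) = -429/((165*(1/2067) - 240*(-1/660)) - 2653) = -429/((55/689 + 4/11) - 2653) = -429/(3361/7579 - 2653) = -429/(-20103726/7579) = -429*(-7579/20103726) = 1083797/6701242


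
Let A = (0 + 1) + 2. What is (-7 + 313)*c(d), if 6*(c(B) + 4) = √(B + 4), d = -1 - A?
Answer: -1224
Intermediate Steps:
A = 3 (A = 1 + 2 = 3)
d = -4 (d = -1 - 1*3 = -1 - 3 = -4)
c(B) = -4 + √(4 + B)/6 (c(B) = -4 + √(B + 4)/6 = -4 + √(4 + B)/6)
(-7 + 313)*c(d) = (-7 + 313)*(-4 + √(4 - 4)/6) = 306*(-4 + √0/6) = 306*(-4 + (⅙)*0) = 306*(-4 + 0) = 306*(-4) = -1224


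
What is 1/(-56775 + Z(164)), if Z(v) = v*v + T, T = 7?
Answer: -1/29872 ≈ -3.3476e-5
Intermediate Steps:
Z(v) = 7 + v**2 (Z(v) = v*v + 7 = v**2 + 7 = 7 + v**2)
1/(-56775 + Z(164)) = 1/(-56775 + (7 + 164**2)) = 1/(-56775 + (7 + 26896)) = 1/(-56775 + 26903) = 1/(-29872) = -1/29872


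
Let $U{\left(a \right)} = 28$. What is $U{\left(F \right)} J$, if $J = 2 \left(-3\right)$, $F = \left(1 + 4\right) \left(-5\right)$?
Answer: $-168$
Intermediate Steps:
$F = -25$ ($F = 5 \left(-5\right) = -25$)
$J = -6$
$U{\left(F \right)} J = 28 \left(-6\right) = -168$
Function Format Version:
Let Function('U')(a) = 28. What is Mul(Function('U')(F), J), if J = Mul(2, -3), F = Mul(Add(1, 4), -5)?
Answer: -168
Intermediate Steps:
F = -25 (F = Mul(5, -5) = -25)
J = -6
Mul(Function('U')(F), J) = Mul(28, -6) = -168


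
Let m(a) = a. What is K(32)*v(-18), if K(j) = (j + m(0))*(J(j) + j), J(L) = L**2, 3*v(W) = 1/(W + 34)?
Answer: 704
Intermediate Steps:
v(W) = 1/(3*(34 + W)) (v(W) = 1/(3*(W + 34)) = 1/(3*(34 + W)))
K(j) = j*(j + j**2) (K(j) = (j + 0)*(j**2 + j) = j*(j + j**2))
K(32)*v(-18) = (32**2*(1 + 32))*(1/(3*(34 - 18))) = (1024*33)*((1/3)/16) = 33792*((1/3)*(1/16)) = 33792*(1/48) = 704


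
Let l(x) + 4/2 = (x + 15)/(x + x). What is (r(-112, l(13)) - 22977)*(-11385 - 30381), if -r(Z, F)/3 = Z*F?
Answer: 12643946478/13 ≈ 9.7261e+8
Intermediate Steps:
l(x) = -2 + (15 + x)/(2*x) (l(x) = -2 + (x + 15)/(x + x) = -2 + (15 + x)/((2*x)) = -2 + (15 + x)*(1/(2*x)) = -2 + (15 + x)/(2*x))
r(Z, F) = -3*F*Z (r(Z, F) = -3*Z*F = -3*F*Z)
(r(-112, l(13)) - 22977)*(-11385 - 30381) = (-3*(3/2)*(5 - 1*13)/13*(-112) - 22977)*(-11385 - 30381) = (-3*(3/2)*(1/13)*(5 - 13)*(-112) - 22977)*(-41766) = (-3*(3/2)*(1/13)*(-8)*(-112) - 22977)*(-41766) = (-3*(-12/13)*(-112) - 22977)*(-41766) = (-4032/13 - 22977)*(-41766) = -302733/13*(-41766) = 12643946478/13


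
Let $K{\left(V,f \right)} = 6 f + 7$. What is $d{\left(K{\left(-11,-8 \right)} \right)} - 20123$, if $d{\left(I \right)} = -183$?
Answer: $-20306$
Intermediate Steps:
$K{\left(V,f \right)} = 7 + 6 f$
$d{\left(K{\left(-11,-8 \right)} \right)} - 20123 = -183 - 20123 = -20306$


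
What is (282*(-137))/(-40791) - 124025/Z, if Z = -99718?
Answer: 2970536329/1355865646 ≈ 2.1909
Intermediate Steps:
(282*(-137))/(-40791) - 124025/Z = (282*(-137))/(-40791) - 124025/(-99718) = -38634*(-1/40791) - 124025*(-1/99718) = 12878/13597 + 124025/99718 = 2970536329/1355865646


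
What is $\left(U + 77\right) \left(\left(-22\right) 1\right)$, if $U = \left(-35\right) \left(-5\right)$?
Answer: $-5544$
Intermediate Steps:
$U = 175$
$\left(U + 77\right) \left(\left(-22\right) 1\right) = \left(175 + 77\right) \left(\left(-22\right) 1\right) = 252 \left(-22\right) = -5544$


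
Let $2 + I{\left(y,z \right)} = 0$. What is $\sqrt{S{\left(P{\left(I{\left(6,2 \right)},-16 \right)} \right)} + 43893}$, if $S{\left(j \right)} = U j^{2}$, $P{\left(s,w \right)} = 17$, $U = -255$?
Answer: $i \sqrt{29802} \approx 172.63 i$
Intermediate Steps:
$I{\left(y,z \right)} = -2$ ($I{\left(y,z \right)} = -2 + 0 = -2$)
$S{\left(j \right)} = - 255 j^{2}$
$\sqrt{S{\left(P{\left(I{\left(6,2 \right)},-16 \right)} \right)} + 43893} = \sqrt{- 255 \cdot 17^{2} + 43893} = \sqrt{\left(-255\right) 289 + 43893} = \sqrt{-73695 + 43893} = \sqrt{-29802} = i \sqrt{29802}$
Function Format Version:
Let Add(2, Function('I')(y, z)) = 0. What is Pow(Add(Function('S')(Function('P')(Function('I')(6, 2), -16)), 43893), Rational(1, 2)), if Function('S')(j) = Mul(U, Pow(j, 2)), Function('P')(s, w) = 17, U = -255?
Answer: Mul(I, Pow(29802, Rational(1, 2))) ≈ Mul(172.63, I)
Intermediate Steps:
Function('I')(y, z) = -2 (Function('I')(y, z) = Add(-2, 0) = -2)
Function('S')(j) = Mul(-255, Pow(j, 2))
Pow(Add(Function('S')(Function('P')(Function('I')(6, 2), -16)), 43893), Rational(1, 2)) = Pow(Add(Mul(-255, Pow(17, 2)), 43893), Rational(1, 2)) = Pow(Add(Mul(-255, 289), 43893), Rational(1, 2)) = Pow(Add(-73695, 43893), Rational(1, 2)) = Pow(-29802, Rational(1, 2)) = Mul(I, Pow(29802, Rational(1, 2)))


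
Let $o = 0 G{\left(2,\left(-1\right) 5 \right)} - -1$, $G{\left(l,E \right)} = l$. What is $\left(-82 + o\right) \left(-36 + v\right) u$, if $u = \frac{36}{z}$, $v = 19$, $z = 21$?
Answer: $\frac{16524}{7} \approx 2360.6$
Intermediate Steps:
$o = 1$ ($o = 0 \cdot 2 - -1 = 0 + \left(-3 + 4\right) = 0 + 1 = 1$)
$u = \frac{12}{7}$ ($u = \frac{36}{21} = 36 \cdot \frac{1}{21} = \frac{12}{7} \approx 1.7143$)
$\left(-82 + o\right) \left(-36 + v\right) u = \left(-82 + 1\right) \left(-36 + 19\right) \frac{12}{7} = \left(-81\right) \left(-17\right) \frac{12}{7} = 1377 \cdot \frac{12}{7} = \frac{16524}{7}$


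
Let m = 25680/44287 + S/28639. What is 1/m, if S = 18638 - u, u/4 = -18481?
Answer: 1268335393/4834742814 ≈ 0.26234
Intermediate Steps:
u = -73924 (u = 4*(-18481) = -73924)
S = 92562 (S = 18638 - 1*(-73924) = 18638 + 73924 = 92562)
m = 4834742814/1268335393 (m = 25680/44287 + 92562/28639 = 4834742814/1268335393 ≈ 3.8119)
1/m = 1/(4834742814/1268335393) = 1268335393/4834742814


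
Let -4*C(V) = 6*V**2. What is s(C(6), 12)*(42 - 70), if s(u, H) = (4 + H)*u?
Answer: 24192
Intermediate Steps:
C(V) = -3*V**2/2
s(u, H) = u*(4 + H)
s(C(6), 12)*(42 - 70) = ((-3/2*6**2)*(4 + 12))*(42 - 70) = (-3/2*36*16)*(-28) = -54*16*(-28) = -864*(-28) = 24192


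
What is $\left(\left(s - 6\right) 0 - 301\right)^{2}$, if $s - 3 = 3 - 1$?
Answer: $90601$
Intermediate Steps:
$s = 5$ ($s = 3 + \left(3 - 1\right) = 3 + 2 = 5$)
$\left(\left(s - 6\right) 0 - 301\right)^{2} = \left(\left(5 - 6\right) 0 - 301\right)^{2} = \left(\left(-1\right) 0 - 301\right)^{2} = \left(0 - 301\right)^{2} = \left(-301\right)^{2} = 90601$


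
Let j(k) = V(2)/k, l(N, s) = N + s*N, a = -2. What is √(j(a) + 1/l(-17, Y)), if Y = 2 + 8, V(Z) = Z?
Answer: 2*I*√8789/187 ≈ 1.0027*I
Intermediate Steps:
Y = 10
l(N, s) = N + N*s
j(k) = 2/k
√(j(a) + 1/l(-17, Y)) = √(2/(-2) + 1/(-17*(1 + 10))) = √(2*(-½) + 1/(-17*11)) = √(-1 + 1/(-187)) = √(-1 - 1/187) = √(-188/187) = 2*I*√8789/187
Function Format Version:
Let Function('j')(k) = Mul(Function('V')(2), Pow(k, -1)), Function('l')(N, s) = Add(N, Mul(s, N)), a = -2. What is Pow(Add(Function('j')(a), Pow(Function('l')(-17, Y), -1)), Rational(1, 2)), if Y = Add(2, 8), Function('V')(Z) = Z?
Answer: Mul(Rational(2, 187), I, Pow(8789, Rational(1, 2))) ≈ Mul(1.0027, I)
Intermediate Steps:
Y = 10
Function('l')(N, s) = Add(N, Mul(N, s))
Function('j')(k) = Mul(2, Pow(k, -1))
Pow(Add(Function('j')(a), Pow(Function('l')(-17, Y), -1)), Rational(1, 2)) = Pow(Add(Mul(2, Pow(-2, -1)), Pow(Mul(-17, Add(1, 10)), -1)), Rational(1, 2)) = Pow(Add(Mul(2, Rational(-1, 2)), Pow(Mul(-17, 11), -1)), Rational(1, 2)) = Pow(Add(-1, Pow(-187, -1)), Rational(1, 2)) = Pow(Add(-1, Rational(-1, 187)), Rational(1, 2)) = Pow(Rational(-188, 187), Rational(1, 2)) = Mul(Rational(2, 187), I, Pow(8789, Rational(1, 2)))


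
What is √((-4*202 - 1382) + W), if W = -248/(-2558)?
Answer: I*√3582333194/1279 ≈ 46.796*I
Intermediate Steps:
W = 124/1279 (W = -248*(-1/2558) = 124/1279 ≈ 0.096951)
√((-4*202 - 1382) + W) = √((-4*202 - 1382) + 124/1279) = √((-808 - 1382) + 124/1279) = √(-2190 + 124/1279) = √(-2800886/1279) = I*√3582333194/1279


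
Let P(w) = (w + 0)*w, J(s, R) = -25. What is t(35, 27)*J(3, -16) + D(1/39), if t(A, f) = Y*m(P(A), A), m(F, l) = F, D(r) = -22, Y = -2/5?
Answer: 12228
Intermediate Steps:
P(w) = w² (P(w) = w*w = w²)
Y = -⅖ (Y = -2*⅕ = -⅖ ≈ -0.40000)
t(A, f) = -2*A²/5
t(35, 27)*J(3, -16) + D(1/39) = -⅖*35²*(-25) - 22 = -⅖*1225*(-25) - 22 = -490*(-25) - 22 = 12250 - 22 = 12228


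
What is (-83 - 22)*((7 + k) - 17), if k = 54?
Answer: -4620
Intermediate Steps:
(-83 - 22)*((7 + k) - 17) = (-83 - 22)*((7 + 54) - 17) = -105*(61 - 17) = -105*44 = -4620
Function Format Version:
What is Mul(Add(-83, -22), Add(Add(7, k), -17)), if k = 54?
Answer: -4620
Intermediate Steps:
Mul(Add(-83, -22), Add(Add(7, k), -17)) = Mul(Add(-83, -22), Add(Add(7, 54), -17)) = Mul(-105, Add(61, -17)) = Mul(-105, 44) = -4620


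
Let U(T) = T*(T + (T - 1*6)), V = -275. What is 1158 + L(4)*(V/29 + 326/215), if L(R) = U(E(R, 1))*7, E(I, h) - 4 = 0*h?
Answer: 4438554/6235 ≈ 711.88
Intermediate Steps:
E(I, h) = 4 (E(I, h) = 4 + 0*h = 4 + 0 = 4)
U(T) = T*(-6 + 2*T) (U(T) = T*(T + (T - 6)) = T*(T + (-6 + T)) = T*(-6 + 2*T))
L(R) = 56 (L(R) = (2*4*(-3 + 4))*7 = (2*4*1)*7 = 8*7 = 56)
1158 + L(4)*(V/29 + 326/215) = 1158 + 56*(-275/29 + 326/215) = 1158 + 56*(-49671/6235) = 1158 - 2781576/6235 = 4438554/6235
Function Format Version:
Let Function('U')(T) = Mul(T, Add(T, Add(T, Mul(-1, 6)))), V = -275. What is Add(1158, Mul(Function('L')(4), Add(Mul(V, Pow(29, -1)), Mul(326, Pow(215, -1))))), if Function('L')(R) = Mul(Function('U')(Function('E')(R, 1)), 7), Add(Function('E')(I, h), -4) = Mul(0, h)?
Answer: Rational(4438554, 6235) ≈ 711.88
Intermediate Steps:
Function('E')(I, h) = 4 (Function('E')(I, h) = Add(4, Mul(0, h)) = Add(4, 0) = 4)
Function('U')(T) = Mul(T, Add(-6, Mul(2, T))) (Function('U')(T) = Mul(T, Add(T, Add(T, -6))) = Mul(T, Add(T, Add(-6, T))) = Mul(T, Add(-6, Mul(2, T))))
Function('L')(R) = 56 (Function('L')(R) = Mul(Mul(2, 4, Add(-3, 4)), 7) = Mul(Mul(2, 4, 1), 7) = Mul(8, 7) = 56)
Add(1158, Mul(Function('L')(4), Add(Mul(V, Pow(29, -1)), Mul(326, Pow(215, -1))))) = Add(1158, Mul(56, Add(Mul(-275, Pow(29, -1)), Mul(326, Pow(215, -1))))) = Add(1158, Mul(56, Add(Mul(-275, Rational(1, 29)), Mul(326, Rational(1, 215))))) = Add(1158, Mul(56, Add(Rational(-275, 29), Rational(326, 215)))) = Add(1158, Mul(56, Rational(-49671, 6235))) = Add(1158, Rational(-2781576, 6235)) = Rational(4438554, 6235)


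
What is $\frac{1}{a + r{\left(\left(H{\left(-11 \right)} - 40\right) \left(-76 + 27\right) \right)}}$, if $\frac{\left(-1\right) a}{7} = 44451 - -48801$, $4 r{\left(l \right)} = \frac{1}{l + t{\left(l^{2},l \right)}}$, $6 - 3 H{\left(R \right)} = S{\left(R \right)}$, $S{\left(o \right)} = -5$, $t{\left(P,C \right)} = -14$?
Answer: $- \frac{21196}{13835985741} \approx -1.5319 \cdot 10^{-6}$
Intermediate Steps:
$H{\left(R \right)} = \frac{11}{3}$ ($H{\left(R \right)} = 2 - - \frac{5}{3} = 2 + \frac{5}{3} = \frac{11}{3}$)
$r{\left(l \right)} = \frac{1}{4 \left(-14 + l\right)}$ ($r{\left(l \right)} = \frac{1}{4 \left(l - 14\right)} = \frac{1}{4 \left(-14 + l\right)}$)
$a = -652764$ ($a = - 7 \left(44451 - -48801\right) = - 7 \left(44451 + 48801\right) = \left(-7\right) 93252 = -652764$)
$\frac{1}{a + r{\left(\left(H{\left(-11 \right)} - 40\right) \left(-76 + 27\right) \right)}} = \frac{1}{-652764 + \frac{1}{4 \left(-14 + \left(\frac{11}{3} - 40\right) \left(-76 + 27\right)\right)}} = \frac{1}{-652764 + \frac{1}{4 \left(-14 - - \frac{5341}{3}\right)}} = \frac{1}{-652764 + \frac{1}{4 \left(-14 + \frac{5341}{3}\right)}} = \frac{1}{-652764 + \frac{1}{4 \cdot \frac{5299}{3}}} = \frac{1}{-652764 + \frac{1}{4} \cdot \frac{3}{5299}} = \frac{1}{-652764 + \frac{3}{21196}} = \frac{1}{- \frac{13835985741}{21196}} = - \frac{21196}{13835985741}$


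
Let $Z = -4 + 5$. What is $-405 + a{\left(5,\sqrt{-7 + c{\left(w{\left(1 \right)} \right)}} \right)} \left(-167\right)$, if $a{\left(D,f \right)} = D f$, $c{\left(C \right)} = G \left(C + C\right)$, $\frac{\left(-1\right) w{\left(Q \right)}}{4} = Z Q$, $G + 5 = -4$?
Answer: $-405 - 835 \sqrt{65} \approx -7137.0$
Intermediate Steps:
$G = -9$ ($G = -5 - 4 = -9$)
$Z = 1$
$w{\left(Q \right)} = - 4 Q$ ($w{\left(Q \right)} = - 4 \cdot 1 Q = - 4 Q$)
$c{\left(C \right)} = - 18 C$ ($c{\left(C \right)} = - 9 \left(C + C\right) = - 9 \cdot 2 C = - 18 C$)
$-405 + a{\left(5,\sqrt{-7 + c{\left(w{\left(1 \right)} \right)}} \right)} \left(-167\right) = -405 + 5 \sqrt{-7 - 18 \left(\left(-4\right) 1\right)} \left(-167\right) = -405 + 5 \sqrt{-7 - -72} \left(-167\right) = -405 + 5 \sqrt{-7 + 72} \left(-167\right) = -405 + 5 \sqrt{65} \left(-167\right) = -405 - 835 \sqrt{65}$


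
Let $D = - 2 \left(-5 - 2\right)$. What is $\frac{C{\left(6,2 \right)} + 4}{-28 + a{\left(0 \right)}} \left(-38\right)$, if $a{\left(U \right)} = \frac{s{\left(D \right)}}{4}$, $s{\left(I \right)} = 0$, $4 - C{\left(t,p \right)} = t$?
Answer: $\frac{19}{7} \approx 2.7143$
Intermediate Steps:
$D = 14$ ($D = \left(-2\right) \left(-7\right) = 14$)
$C{\left(t,p \right)} = 4 - t$
$a{\left(U \right)} = 0$ ($a{\left(U \right)} = \frac{0}{4} = 0 \cdot \frac{1}{4} = 0$)
$\frac{C{\left(6,2 \right)} + 4}{-28 + a{\left(0 \right)}} \left(-38\right) = \frac{\left(4 - 6\right) + 4}{-28 + 0} \left(-38\right) = \frac{\left(4 - 6\right) + 4}{-28} \left(-38\right) = \left(-2 + 4\right) \left(- \frac{1}{28}\right) \left(-38\right) = 2 \left(- \frac{1}{28}\right) \left(-38\right) = \left(- \frac{1}{14}\right) \left(-38\right) = \frac{19}{7}$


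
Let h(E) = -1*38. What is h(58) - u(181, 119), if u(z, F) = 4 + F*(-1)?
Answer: 77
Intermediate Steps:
u(z, F) = 4 - F
h(E) = -38
h(58) - u(181, 119) = -38 - (4 - 1*119) = -38 - (4 - 119) = -38 - 1*(-115) = -38 + 115 = 77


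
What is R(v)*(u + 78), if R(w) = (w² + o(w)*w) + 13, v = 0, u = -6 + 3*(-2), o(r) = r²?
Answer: 858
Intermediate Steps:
u = -12 (u = -6 - 6 = -12)
R(w) = 13 + w² + w³ (R(w) = (w² + w²*w) + 13 = (w² + w³) + 13 = 13 + w² + w³)
R(v)*(u + 78) = (13 + 0² + 0³)*(-12 + 78) = (13 + 0 + 0)*66 = 13*66 = 858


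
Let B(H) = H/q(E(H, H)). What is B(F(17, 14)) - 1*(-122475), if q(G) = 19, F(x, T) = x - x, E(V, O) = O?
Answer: 122475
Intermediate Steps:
F(x, T) = 0
B(H) = H/19
B(F(17, 14)) - 1*(-122475) = (1/19)*0 - 1*(-122475) = 0 + 122475 = 122475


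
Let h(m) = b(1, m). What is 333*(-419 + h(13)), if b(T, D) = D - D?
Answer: -139527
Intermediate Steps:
b(T, D) = 0
h(m) = 0
333*(-419 + h(13)) = 333*(-419 + 0) = 333*(-419) = -139527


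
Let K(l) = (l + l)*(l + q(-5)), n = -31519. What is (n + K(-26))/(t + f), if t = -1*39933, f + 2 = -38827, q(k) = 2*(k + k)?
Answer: 9709/26254 ≈ 0.36981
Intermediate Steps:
q(k) = 4*k (q(k) = 2*(2*k) = 4*k)
f = -38829 (f = -2 - 38827 = -38829)
t = -39933
K(l) = 2*l*(-20 + l) (K(l) = (l + l)*(l + 4*(-5)) = (2*l)*(l - 20) = (2*l)*(-20 + l) = 2*l*(-20 + l))
(n + K(-26))/(t + f) = (-31519 + 2*(-26)*(-20 - 26))/(-39933 - 38829) = (-31519 + 2*(-26)*(-46))/(-78762) = (-31519 + 2392)*(-1/78762) = -29127*(-1/78762) = 9709/26254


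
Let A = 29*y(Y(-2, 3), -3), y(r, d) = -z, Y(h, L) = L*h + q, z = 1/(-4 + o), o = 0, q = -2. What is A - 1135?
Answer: -4511/4 ≈ -1127.8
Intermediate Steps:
z = -¼ (z = 1/(-4 + 0) = 1/(-4) = -¼ ≈ -0.25000)
Y(h, L) = -2 + L*h (Y(h, L) = L*h - 2 = -2 + L*h)
y(r, d) = ¼ (y(r, d) = -1*(-¼) = ¼)
A = 29/4 (A = 29*(¼) = 29/4 ≈ 7.2500)
A - 1135 = 29/4 - 1135 = -4511/4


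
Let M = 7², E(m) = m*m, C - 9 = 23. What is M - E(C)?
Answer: -975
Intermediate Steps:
C = 32 (C = 9 + 23 = 32)
E(m) = m²
M = 49
M - E(C) = 49 - 1*32² = 49 - 1*1024 = 49 - 1024 = -975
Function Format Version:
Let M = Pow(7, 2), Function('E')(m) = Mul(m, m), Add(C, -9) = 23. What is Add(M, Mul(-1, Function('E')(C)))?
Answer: -975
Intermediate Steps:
C = 32 (C = Add(9, 23) = 32)
Function('E')(m) = Pow(m, 2)
M = 49
Add(M, Mul(-1, Function('E')(C))) = Add(49, Mul(-1, Pow(32, 2))) = Add(49, Mul(-1, 1024)) = Add(49, -1024) = -975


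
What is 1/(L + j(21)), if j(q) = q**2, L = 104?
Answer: 1/545 ≈ 0.0018349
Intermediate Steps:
1/(L + j(21)) = 1/(104 + 21**2) = 1/(104 + 441) = 1/545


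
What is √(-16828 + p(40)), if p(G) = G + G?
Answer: 2*I*√4187 ≈ 129.41*I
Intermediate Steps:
p(G) = 2*G
√(-16828 + p(40)) = √(-16828 + 2*40) = √(-16828 + 80) = √(-16748) = 2*I*√4187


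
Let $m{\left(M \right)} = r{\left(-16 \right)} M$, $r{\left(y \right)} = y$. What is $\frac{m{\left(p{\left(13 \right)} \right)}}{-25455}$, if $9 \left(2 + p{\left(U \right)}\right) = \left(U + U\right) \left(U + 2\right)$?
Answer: $\frac{1984}{76365} \approx 0.02598$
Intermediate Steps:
$p{\left(U \right)} = -2 + \frac{2 U \left(2 + U\right)}{9}$ ($p{\left(U \right)} = -2 + \frac{\left(U + U\right) \left(U + 2\right)}{9} = -2 + \frac{2 U \left(2 + U\right)}{9}$)
$m{\left(M \right)} = - 16 M$
$\frac{m{\left(p{\left(13 \right)} \right)}}{-25455} = \frac{\left(-16\right) \left(-2 + \frac{2 \cdot 13^{2}}{9} + \frac{4}{9} \cdot 13\right)}{-25455} = - 16 \left(-2 + \frac{2}{9} \cdot 169 + \frac{52}{9}\right) \left(- \frac{1}{25455}\right) = - 16 \left(-2 + \frac{338}{9} + \frac{52}{9}\right) \left(- \frac{1}{25455}\right) = \left(-16\right) \frac{124}{3} \left(- \frac{1}{25455}\right) = \left(- \frac{1984}{3}\right) \left(- \frac{1}{25455}\right) = \frac{1984}{76365}$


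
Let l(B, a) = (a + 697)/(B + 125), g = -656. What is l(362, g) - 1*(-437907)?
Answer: 213260750/487 ≈ 4.3791e+5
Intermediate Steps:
l(B, a) = (697 + a)/(125 + B)
l(362, g) - 1*(-437907) = (697 - 656)/(125 + 362) - 1*(-437907) = 41/487 + 437907 = 213260750/487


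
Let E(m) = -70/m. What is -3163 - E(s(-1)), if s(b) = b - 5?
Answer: -9524/3 ≈ -3174.7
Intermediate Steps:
s(b) = -5 + b
-3163 - E(s(-1)) = -3163 - (-70)/(-5 - 1) = -3163 - (-70)/(-6) = -3163 - (-70)*(-1)/6 = -3163 - 1*35/3 = -3163 - 35/3 = -9524/3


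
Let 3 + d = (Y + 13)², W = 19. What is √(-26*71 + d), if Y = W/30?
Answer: I*√1496819/30 ≈ 40.781*I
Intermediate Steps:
Y = 19/30 ≈ 0.63333
d = 164581/900 (d = -3 + (19/30 + 13)² = -3 + (409/30)² = -3 + 167281/900 = 164581/900 ≈ 182.87)
√(-26*71 + d) = √(-26*71 + 164581/900) = √(-1846 + 164581/900) = √(-1496819/900) = I*√1496819/30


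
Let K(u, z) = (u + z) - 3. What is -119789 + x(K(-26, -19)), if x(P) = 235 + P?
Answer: -119602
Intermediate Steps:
K(u, z) = -3 + u + z
-119789 + x(K(-26, -19)) = -119789 + (235 + (-3 - 26 - 19)) = -119789 + (235 - 48) = -119789 + 187 = -119602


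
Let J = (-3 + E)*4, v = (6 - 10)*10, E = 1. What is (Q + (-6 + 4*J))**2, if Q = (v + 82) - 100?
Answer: 9216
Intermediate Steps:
v = -40 (v = -4*10 = -40)
J = -8 (J = (-3 + 1)*4 = -2*4 = -8)
Q = -58 (Q = (-40 + 82) - 100 = 42 - 100 = -58)
(Q + (-6 + 4*J))**2 = (-58 + (-6 + 4*(-8)))**2 = (-58 + (-6 - 32))**2 = (-58 - 38)**2 = (-96)**2 = 9216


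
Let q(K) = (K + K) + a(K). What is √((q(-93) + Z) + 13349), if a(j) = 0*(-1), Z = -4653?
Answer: √8510 ≈ 92.250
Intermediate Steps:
a(j) = 0
q(K) = 2*K (q(K) = (K + K) + 0 = 2*K + 0 = 2*K)
√((q(-93) + Z) + 13349) = √((2*(-93) - 4653) + 13349) = √((-186 - 4653) + 13349) = √(-4839 + 13349) = √8510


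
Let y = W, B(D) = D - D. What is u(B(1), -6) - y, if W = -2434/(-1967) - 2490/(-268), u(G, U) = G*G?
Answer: -2775071/263578 ≈ -10.528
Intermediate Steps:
B(D) = 0
u(G, U) = G²
W = 2775071/263578 (W = -2434*(-1/1967) - 2490*(-1/268) = 2434/1967 + 1245/134 = 2775071/263578 ≈ 10.528)
y = 2775071/263578 ≈ 10.528
u(B(1), -6) - y = 0² - 1*2775071/263578 = 0 - 2775071/263578 = -2775071/263578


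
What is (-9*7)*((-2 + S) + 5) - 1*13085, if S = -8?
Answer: -12770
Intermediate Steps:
(-9*7)*((-2 + S) + 5) - 1*13085 = (-9*7)*((-2 - 8) + 5) - 1*13085 = -63*(-10 + 5) - 13085 = -63*(-5) - 13085 = 315 - 13085 = -12770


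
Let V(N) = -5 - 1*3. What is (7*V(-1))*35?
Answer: -1960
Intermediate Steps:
V(N) = -8 (V(N) = -5 - 3 = -8)
(7*V(-1))*35 = (7*(-8))*35 = -56*35 = -1960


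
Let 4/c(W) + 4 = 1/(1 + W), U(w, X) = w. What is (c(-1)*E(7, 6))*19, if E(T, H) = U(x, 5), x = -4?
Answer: 0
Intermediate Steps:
E(T, H) = -4
c(W) = 4/(-4 + 1/(1 + W))
(c(-1)*E(7, 6))*19 = ((4*(-1 - 1*(-1))/(3 + 4*(-1)))*(-4))*19 = ((4*(-1 + 1)/(3 - 4))*(-4))*19 = ((4*0/(-1))*(-4))*19 = ((4*(-1)*0)*(-4))*19 = (0*(-4))*19 = 0*19 = 0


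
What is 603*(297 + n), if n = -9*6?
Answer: 146529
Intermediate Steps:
n = -54
603*(297 + n) = 603*(297 - 54) = 603*243 = 146529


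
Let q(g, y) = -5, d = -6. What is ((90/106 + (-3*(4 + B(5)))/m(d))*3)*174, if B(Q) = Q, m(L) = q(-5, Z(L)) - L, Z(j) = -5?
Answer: -723492/53 ≈ -13651.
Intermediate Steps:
m(L) = -5 - L
((90/106 + (-3*(4 + B(5)))/m(d))*3)*174 = ((90/106 + (-3*(4 + 5))/(-5 - 1*(-6)))*3)*174 = ((90*(1/106) + (-3*9)/(-5 + 6))*3)*174 = ((45/53 - 27/1)*3)*174 = ((45/53 - 27*1)*3)*174 = ((45/53 - 27)*3)*174 = -1386/53*3*174 = -4158/53*174 = -723492/53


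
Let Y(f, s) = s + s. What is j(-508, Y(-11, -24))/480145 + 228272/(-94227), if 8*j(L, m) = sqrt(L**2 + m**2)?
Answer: -228272/94227 + sqrt(16273)/960290 ≈ -2.4224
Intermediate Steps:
Y(f, s) = 2*s
j(L, m) = sqrt(L**2 + m**2)/8
j(-508, Y(-11, -24))/480145 + 228272/(-94227) = (sqrt((-508)**2 + (2*(-24))**2)/8)/480145 + 228272/(-94227) = (sqrt(258064 + (-48)**2)/8)*(1/480145) + 228272*(-1/94227) = (sqrt(258064 + 2304)/8)*(1/480145) - 228272/94227 = (sqrt(260368)/8)*(1/480145) - 228272/94227 = ((4*sqrt(16273))/8)*(1/480145) - 228272/94227 = (sqrt(16273)/2)*(1/480145) - 228272/94227 = sqrt(16273)/960290 - 228272/94227 = -228272/94227 + sqrt(16273)/960290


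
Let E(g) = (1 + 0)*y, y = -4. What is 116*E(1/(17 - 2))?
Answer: -464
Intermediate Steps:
E(g) = -4 (E(g) = (1 + 0)*(-4) = 1*(-4) = -4)
116*E(1/(17 - 2)) = 116*(-4) = -464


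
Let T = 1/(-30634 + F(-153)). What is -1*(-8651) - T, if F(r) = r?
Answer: 266338338/30787 ≈ 8651.0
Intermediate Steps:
T = -1/30787 (T = 1/(-30634 - 153) = 1/(-30787) = -1/30787 ≈ -3.2481e-5)
-1*(-8651) - T = -1*(-8651) - 1*(-1/30787) = 8651 + 1/30787 = 266338338/30787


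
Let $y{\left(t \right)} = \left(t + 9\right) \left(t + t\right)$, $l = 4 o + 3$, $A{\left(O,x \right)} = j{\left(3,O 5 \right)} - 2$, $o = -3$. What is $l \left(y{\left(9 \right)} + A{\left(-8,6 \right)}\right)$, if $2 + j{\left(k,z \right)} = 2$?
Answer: $-2898$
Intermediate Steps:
$j{\left(k,z \right)} = 0$ ($j{\left(k,z \right)} = -2 + 2 = 0$)
$A{\left(O,x \right)} = -2$ ($A{\left(O,x \right)} = 0 - 2 = -2$)
$l = -9$ ($l = 4 \left(-3\right) + 3 = -12 + 3 = -9$)
$y{\left(t \right)} = 2 t \left(9 + t\right)$ ($y{\left(t \right)} = \left(9 + t\right) 2 t = 2 t \left(9 + t\right)$)
$l \left(y{\left(9 \right)} + A{\left(-8,6 \right)}\right) = - 9 \left(2 \cdot 9 \left(9 + 9\right) - 2\right) = - 9 \left(2 \cdot 9 \cdot 18 - 2\right) = - 9 \left(324 - 2\right) = \left(-9\right) 322 = -2898$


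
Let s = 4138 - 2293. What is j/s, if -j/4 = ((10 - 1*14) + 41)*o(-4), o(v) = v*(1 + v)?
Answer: -592/615 ≈ -0.96260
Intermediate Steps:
s = 1845
j = -1776 (j = -4*((10 - 1*14) + 41)*(-4*(1 - 4)) = -4*((10 - 14) + 41)*(-4*(-3)) = -4*(-4 + 41)*12 = -148*12 = -4*444 = -1776)
j/s = -1776/1845 = -1776*1/1845 = -592/615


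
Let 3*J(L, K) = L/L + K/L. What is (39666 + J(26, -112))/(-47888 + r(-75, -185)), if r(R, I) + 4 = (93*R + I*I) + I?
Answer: -1546931/812253 ≈ -1.9045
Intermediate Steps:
J(L, K) = ⅓ + K/(3*L) (J(L, K) = (L/L + K/L)/3 = (1 + K/L)/3 = ⅓ + K/(3*L))
r(R, I) = -4 + I + I² + 93*R (r(R, I) = -4 + ((93*R + I*I) + I) = -4 + ((93*R + I²) + I) = -4 + ((I² + 93*R) + I) = -4 + (I + I² + 93*R) = -4 + I + I² + 93*R)
(39666 + J(26, -112))/(-47888 + r(-75, -185)) = (39666 + (⅓)*(-112 + 26)/26)/(-47888 + (-4 - 185 + (-185)² + 93*(-75))) = (39666 + (⅓)*(1/26)*(-86))/(-47888 + (-4 - 185 + 34225 - 6975)) = (39666 - 43/39)/(-47888 + 27061) = (1546931/39)/(-20827) = (1546931/39)*(-1/20827) = -1546931/812253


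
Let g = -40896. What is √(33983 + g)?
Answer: I*√6913 ≈ 83.144*I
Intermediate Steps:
√(33983 + g) = √(33983 - 40896) = √(-6913) = I*√6913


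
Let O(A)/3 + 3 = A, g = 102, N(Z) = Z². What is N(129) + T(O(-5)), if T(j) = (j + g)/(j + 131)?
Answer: 1780665/107 ≈ 16642.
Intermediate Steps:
O(A) = -9 + 3*A
T(j) = (102 + j)/(131 + j) (T(j) = (j + 102)/(j + 131) = (102 + j)/(131 + j))
N(129) + T(O(-5)) = 129² + (102 + (-9 + 3*(-5)))/(131 + (-9 + 3*(-5))) = 16641 + (102 + (-9 - 15))/(131 + (-9 - 15)) = 16641 + (102 - 24)/(131 - 24) = 16641 + 78/107 = 1780665/107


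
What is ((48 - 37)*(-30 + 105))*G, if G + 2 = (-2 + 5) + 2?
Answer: 2475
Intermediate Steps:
G = 3 (G = -2 + ((-2 + 5) + 2) = -2 + (3 + 2) = -2 + 5 = 3)
((48 - 37)*(-30 + 105))*G = ((48 - 37)*(-30 + 105))*3 = (11*75)*3 = 825*3 = 2475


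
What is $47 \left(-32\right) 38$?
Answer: $-57152$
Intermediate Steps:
$47 \left(-32\right) 38 = \left(-1504\right) 38 = -57152$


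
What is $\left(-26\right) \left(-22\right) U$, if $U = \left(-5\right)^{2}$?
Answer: $14300$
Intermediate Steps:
$U = 25$
$\left(-26\right) \left(-22\right) U = \left(-26\right) \left(-22\right) 25 = 572 \cdot 25 = 14300$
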